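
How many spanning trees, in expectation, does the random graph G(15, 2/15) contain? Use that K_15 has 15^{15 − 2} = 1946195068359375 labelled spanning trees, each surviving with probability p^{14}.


K_15 has 15^{15 − 2} = 1946195068359375 labelled spanning trees.
For each such spanning tree H, let X_H = 1 if all 14 edges of H are present in G. Then P[X_H = 1] = p^{14} = (2/15)^{14} = 16384/29192926025390625.
Summing the indicators: E[X] = Σ_H E[X_H] = 1946195068359375 · p^{14} = 1946195068359375 · 16384/29192926025390625 = 16384/15.
Numerically: E[X] ≈ 1092.

E[X] = 1946195068359375 · (2/15)^{14} = 16384/15 ≈ 1092.


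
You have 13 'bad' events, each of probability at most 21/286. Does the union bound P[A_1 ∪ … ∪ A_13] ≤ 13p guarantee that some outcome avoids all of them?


Union bound: P[∪_{i=1}^{13} A_i] ≤ Σ_i P[A_i] ≤ 13·p = 13·(21/286) = 21/22.
Numerically: 21/22 ≈ 0.954545.
Is 21/22 < 1? YES.
Since P[∪ A_i] ≤ 21/22 < 1, the complement has P[∩ A_i^c] ≥ 1 − 21/22 = 1/22 > 0, so some outcome avoids every A_i.

13·p = 21/22 ≈ 0.954545; existence CERTIFIED by the union bound.


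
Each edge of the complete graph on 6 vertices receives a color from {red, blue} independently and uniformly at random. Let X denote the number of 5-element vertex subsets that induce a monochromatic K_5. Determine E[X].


Let X = Σ_S X_S over the C(6, 5) = 6 subsets S of size 5, where X_S = 1 if the K_5 on S is monochromatic.
For a fixed S, the K_5 on S has C(5, 2) = 10 edges. P[all 10 edges red] = (1/2)^10, and likewise for blue, so P[monochromatic] = 2·(1/2)^10 = 2^{1 − 10} = 1/512.
By linearity: E[X] = C(6, 5) · 2^{1 − 10} = 6 · 1/512 = 3/256.
Numerically: E[X] ≈ 0.0117.

E[X] = C(6,5)·2^(1−C(5,2)) = 3/256 ≈ 0.0117.


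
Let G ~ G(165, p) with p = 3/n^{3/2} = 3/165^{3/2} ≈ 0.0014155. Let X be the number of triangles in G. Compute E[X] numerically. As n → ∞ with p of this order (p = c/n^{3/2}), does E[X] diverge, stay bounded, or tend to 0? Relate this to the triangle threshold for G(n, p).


Number of potential triangles: C(165, 3) = 735130.
Each occurs with probability p³ ≈ (0.0014155)³ ≈ 2.8358680e-09.
By linearity: E[X] = C(165, 3)·p³ ≈ 735130 · 2.8358680e-09 ≈ 0.00208.
Since α = 3/2 > 1, p = c/n^{3/2} = o(1/n) is below the triangle threshold p ~ 1/n. Asymptotically E[X] ~ (c³/6)·n^{3(1−α)} = (3³/6)·n^{-1.5} → 0, so by Markov's inequality G has no triangles w.h.p.

E[X] ≈ 0.00208; in regime p = Θ(1/n^{3/2}) E[X] tends to 0 (below the triangle threshold p ~ 1/n).


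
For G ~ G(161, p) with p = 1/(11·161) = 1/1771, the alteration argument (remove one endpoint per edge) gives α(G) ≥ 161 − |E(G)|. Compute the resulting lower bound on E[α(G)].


E[|E(G)|] = C(161, 2)·p = 12880 · (1/1771) = 80/11.
E[α(G)] ≥ n − E[|E(G)|] = 161 − 80/11 = 1691/11.
Numerically: ≈ 153.72727.
(This is only a lower bound; the true E[α(G)] may be larger.)

E[α(G)] ≥ 1691/11 ≈ 153.72727.


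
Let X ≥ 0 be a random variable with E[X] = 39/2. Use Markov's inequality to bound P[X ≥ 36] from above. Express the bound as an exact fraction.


μ = E[X] = 39/2, a = 36.
Markov: P[X ≥ 36] ≤ μ/a = (39/2)/36 = 13/24.
Numerically: ≈ 0.541667.
(Since a = 36 > μ = 19.500000, the bound 13/24 is < 1 and informative.)

P[X ≥ 36] ≤ 13/24 ≈ 0.541667.


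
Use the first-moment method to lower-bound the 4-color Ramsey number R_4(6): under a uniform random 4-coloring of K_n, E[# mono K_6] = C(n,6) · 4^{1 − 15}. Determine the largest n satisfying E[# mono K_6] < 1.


We need C(n, 6) · 4^{1 − 15} < 1, i.e. C(n, 6) < 4^{15 − 1} = 268435456.
Check values of n near the boundary:
  n = 73: C(73, 6) = 170230452; 170230452 < 268435456? YES
  n = 74: C(74, 6) = 185250786; 185250786 < 268435456? YES
  n = 75: C(75, 6) = 201359550; 201359550 < 268435456? YES
  n = 76: C(76, 6) = 218618940; 218618940 < 268435456? YES
  n = 77: C(77, 6) = 237093780; 237093780 < 268435456? YES
  n = 78: C(78, 6) = 256851595; 256851595 < 268435456? YES
  n = 79: C(79, 6) = 277962685; 277962685 < 268435456? NO
  n = 80: C(80, 6) = 300500200; 300500200 < 268435456? NO
The largest n with C(n, 6) < 268435456 is n = 78 (where E[X] = 256851595/268435456 ≈ 0.9568). Hence R_4(6) > 78, i.e. R_4(6) ≥ 79.

Largest n = 78; hence R_4(6) > 78.


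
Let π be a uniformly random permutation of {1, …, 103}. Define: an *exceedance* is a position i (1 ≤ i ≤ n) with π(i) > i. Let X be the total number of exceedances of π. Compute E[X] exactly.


Write X = Σ_{i=1}^{103} X_i, where X_i = 1_{π(i) > i}.
For each fixed i, π(i) is uniform over {1, …, 103} (marginal of a uniform permutation), so P[π(i) > i] = (n − i)/n. Summing: Σ_{i=1}^{103} (n − i)/n = (0 + 1 + … + 102)/103 = 103(103 − 1)/(2·103) = (103 − 1)/2.
Hence E[X] = Σ_{i=1}^{103} (103 − i)/103 = 51 ≈ 51.0000.

E[X] = 51 = 51.0000.


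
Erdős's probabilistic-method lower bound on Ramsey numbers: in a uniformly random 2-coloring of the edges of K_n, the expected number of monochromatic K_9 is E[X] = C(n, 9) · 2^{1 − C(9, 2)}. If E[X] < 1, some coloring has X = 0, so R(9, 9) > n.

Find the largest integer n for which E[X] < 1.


We need C(n, 9) · 2^{1 − 36} < 1, i.e. C(n, 9) < 2^{36 − 1} = 34359738368.
Check values of n near the boundary:
  n = 62: C(62, 9) = 20286591270; 20286591270 < 34359738368? YES
  n = 63: C(63, 9) = 23667689815; 23667689815 < 34359738368? YES
  n = 64: C(64, 9) = 27540584512; 27540584512 < 34359738368? YES
  n = 65: C(65, 9) = 31966749880; 31966749880 < 34359738368? YES
  n = 66: C(66, 9) = 37014131440; 37014131440 < 34359738368? NO
  n = 67: C(67, 9) = 42757703560; 42757703560 < 34359738368? NO
  n = 68: C(68, 9) = 49280065120; 49280065120 < 34359738368? NO
The largest n with C(n, 9) < 34359738368 is n = 65 (where E[X] = 3995843735/4294967296 ≈ 0.930355). Hence R(9, 9) > 65, i.e. R(9, 9) ≥ 66.

Largest n = 65; hence R(9, 9) > 65.


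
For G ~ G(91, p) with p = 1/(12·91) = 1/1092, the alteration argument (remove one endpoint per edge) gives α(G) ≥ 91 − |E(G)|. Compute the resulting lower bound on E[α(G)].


E[|E(G)|] = C(91, 2)·p = 4095 · (1/1092) = 15/4.
E[α(G)] ≥ n − E[|E(G)|] = 91 − 15/4 = 349/4.
Numerically: ≈ 87.250.
(This is only a lower bound; the true E[α(G)] may be larger.)

E[α(G)] ≥ 349/4 ≈ 87.250.


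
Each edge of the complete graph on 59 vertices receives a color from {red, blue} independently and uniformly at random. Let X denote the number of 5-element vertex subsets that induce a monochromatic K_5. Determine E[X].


Let X = Σ_S X_S over the C(59, 5) = 5006386 subsets S of size 5, where X_S = 1 if the K_5 on S is monochromatic.
For a fixed S, the K_5 on S has C(5, 2) = 10 edges. P[all 10 edges red] = (1/2)^10, and likewise for blue, so P[monochromatic] = 2·(1/2)^10 = 2^{1 − 10} = 1/512.
Summing: E[X] = C(59, 5) · 2^{1 − 10} = 5006386 · 1/512 = 2503193/256.
Numerically: E[X] ≈ 9778.09766.

E[X] = C(59,5)·2^(1−C(5,2)) = 2503193/256 ≈ 9778.09766.


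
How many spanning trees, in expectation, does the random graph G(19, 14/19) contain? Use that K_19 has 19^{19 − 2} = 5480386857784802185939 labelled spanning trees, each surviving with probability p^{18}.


K_19 has 19^{19 − 2} = 5480386857784802185939 labelled spanning trees.
For each such spanning tree H, let X_H = 1 if all 18 edges of H are present in G. Then P[X_H = 1] = p^{18} = (14/19)^{18} = 426878854210636742656/104127350297911241532841.
By linearity of expectation: E[X] = Σ_H E[X_H] = 5480386857784802185939 · p^{18} = 5480386857784802185939 · 426878854210636742656/104127350297911241532841 = 426878854210636742656/19.
Numerically: E[X] ≈ 2.24673e+19.

E[X] = 5480386857784802185939 · (14/19)^{18} = 426878854210636742656/19 ≈ 2.24673e+19.


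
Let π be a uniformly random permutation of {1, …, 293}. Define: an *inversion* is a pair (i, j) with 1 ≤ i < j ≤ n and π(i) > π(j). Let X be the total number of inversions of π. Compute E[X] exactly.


Write X = Σ X_I over the C(293, 2) = 42778 pairs i < j, with X_I the indicator of one inversion.
There are 42778 indicators.
For each fixed pair i < j, the values π(i) and π(j) are two distinct elements of {1, …, 293} in uniformly random order; by symmetry P[π(i) > π(j)] = 1/2.
By linearity: E[X] = 42778 · (1/2) = C(293, 2) · (1/2) = 42778/2 = 21389 ≈ 21389.0000.

E[X] = 21389 = 21389.0000.


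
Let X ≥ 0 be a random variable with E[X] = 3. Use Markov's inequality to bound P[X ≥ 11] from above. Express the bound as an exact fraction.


μ = E[X] = 3, a = 11.
Markov: P[X ≥ 11] ≤ μ/a = (3)/11 = 3/11.
Numerically: ≈ 0.273.
(Since a = 11 > μ = 3.000, the bound 3/11 is < 1 and informative.)

P[X ≥ 11] ≤ 3/11 ≈ 0.273.


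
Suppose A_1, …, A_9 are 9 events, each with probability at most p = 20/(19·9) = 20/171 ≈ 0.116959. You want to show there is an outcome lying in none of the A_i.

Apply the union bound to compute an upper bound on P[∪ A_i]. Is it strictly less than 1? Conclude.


Union bound: P[∪_{i=1}^{9} A_i] ≤ Σ_i P[A_i] ≤ 9·p = 9·(20/171) = 20/19.
Numerically: 20/19 ≈ 1.052632.
Is 20/19 < 1? NO.
Since the bound 20/19 is ≥ 1, the union bound is uninformative here; it does NOT by itself certify existence.

9·p = 20/19 ≈ 1.052632; existence NOT certified by the union bound.


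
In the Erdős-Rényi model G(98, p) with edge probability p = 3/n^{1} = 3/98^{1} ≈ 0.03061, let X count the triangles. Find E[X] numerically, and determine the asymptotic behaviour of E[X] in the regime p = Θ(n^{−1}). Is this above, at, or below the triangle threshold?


Number of potential triangles: C(98, 3) = 152096.
Each occurs with probability p³ ≈ (0.03061)³ ≈ 2.868703e-05.
By linearity: E[X] = C(98, 3)·p³ ≈ 152096 · 2.868703e-05 ≈ 4.3632.
Here α = 1, so p = 3/n is exactly at the triangle threshold p ~ 1/n. Asymptotically E[X] → c³/6 = 3³/6 = 9/2 ≈ 4.5000, a bounded constant. In this regime the triangle count is asymptotically Poisson(c³/6).

E[X] ≈ 4.3632; in regime p = Θ(1/n^{1}) E[X] stays bounded (at the triangle threshold p ~ 1/n).


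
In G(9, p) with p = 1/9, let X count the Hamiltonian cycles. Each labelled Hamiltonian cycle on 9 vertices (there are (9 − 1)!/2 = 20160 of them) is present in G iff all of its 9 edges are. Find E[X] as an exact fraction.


K_9 has (9 − 1)!/2 = 20160 labelled Hamiltonian cycles.
For each such Hamiltonian cycle H, let X_H = 1 if all 9 edges of H are present in G. Then P[X_H = 1] = p^{9} = (1/9)^{9} = 1/387420489.
By linearity: E[X] = Σ_H E[X_H] = 20160 · p^{9} = 20160 · 1/387420489 = 2240/43046721.
Numerically: E[X] ≈ 5.204e-05.

E[X] = 20160 · (1/9)^{9} = 2240/43046721 ≈ 5.204e-05.


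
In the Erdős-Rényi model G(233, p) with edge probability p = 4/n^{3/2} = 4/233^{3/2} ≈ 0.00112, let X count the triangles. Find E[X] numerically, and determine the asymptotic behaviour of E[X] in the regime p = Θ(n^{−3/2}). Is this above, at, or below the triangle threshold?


Number of potential triangles: C(233, 3) = 2081156.
Each occurs with probability p³ ≈ (0.00112)³ ≈ 1.42259e-09.
By linearity: E[X] = C(233, 3)·p³ ≈ 2081156 · 1.42259e-09 ≈ 0.003.
Since α = 3/2 > 1, p = c/n^{3/2} = o(1/n) is below the triangle threshold p ~ 1/n. Asymptotically E[X] ~ (c³/6)·n^{3(1−α)} = (4³/6)·n^{-1.5} → 0, so by Markov's inequality G has no triangles w.h.p.

E[X] ≈ 0.003; in regime p = Θ(1/n^{3/2}) E[X] tends to 0 (below the triangle threshold p ~ 1/n).


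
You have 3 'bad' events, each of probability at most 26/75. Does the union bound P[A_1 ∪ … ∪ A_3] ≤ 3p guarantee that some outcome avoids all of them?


Union bound: P[∪_{i=1}^{3} A_i] ≤ Σ_i P[A_i] ≤ 3·p = 3·(26/75) = 26/25.
Numerically: 26/25 ≈ 1.040.
Is 26/25 < 1? NO.
Since the bound 26/25 is ≥ 1, the union bound is uninformative here; it does NOT by itself certify existence.

3·p = 26/25 ≈ 1.040; existence NOT certified by the union bound.


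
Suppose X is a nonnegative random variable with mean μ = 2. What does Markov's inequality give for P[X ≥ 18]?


μ = E[X] = 2, a = 18.
Markov: P[X ≥ 18] ≤ μ/a = (2)/18 = 1/9.
Numerically: ≈ 0.111.
(Since a = 18 > μ = 2.000, the bound 1/9 is < 1 and informative.)

P[X ≥ 18] ≤ 1/9 ≈ 0.111.


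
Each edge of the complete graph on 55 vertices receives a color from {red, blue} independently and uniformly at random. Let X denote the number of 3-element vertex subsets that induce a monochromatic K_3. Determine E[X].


Let X = Σ_S X_S over the C(55, 3) = 26235 subsets S of size 3, where X_S = 1 if the K_3 on S is monochromatic.
For a fixed S, the K_3 on S has C(3, 2) = 3 edges. P[all 3 edges red] = (1/2)^3, and likewise for blue, so P[monochromatic] = 2·(1/2)^3 = 2^{1 − 3} = 1/4.
Summing: E[X] = C(55, 3) · 2^{1 − 3} = 26235 · 1/4 = 26235/4.
Numerically: E[X] ≈ 6558.750.

E[X] = C(55,3)·2^(1−C(3,2)) = 26235/4 ≈ 6558.750.


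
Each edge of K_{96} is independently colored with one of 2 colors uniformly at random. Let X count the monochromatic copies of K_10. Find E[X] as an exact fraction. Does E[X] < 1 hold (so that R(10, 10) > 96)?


E[X] = C(96, 10) · 2^{1 − 45} = 11279926456656 · 2^{−44} = 11279926456656/17592186044416.
As a reduced fraction: E[X] = 704995403541/1099511627776 ≈ 0.64119.
Is E[X] < 1? YES.
Since E[X] < 1, there exists a 2-coloring of K_{96} with no monochromatic K_10; hence R(10, 10) > 96.

E[X] = 704995403541/1099511627776 ≈ 0.64119; E[X] < 1, so R(10, 10) > 96.


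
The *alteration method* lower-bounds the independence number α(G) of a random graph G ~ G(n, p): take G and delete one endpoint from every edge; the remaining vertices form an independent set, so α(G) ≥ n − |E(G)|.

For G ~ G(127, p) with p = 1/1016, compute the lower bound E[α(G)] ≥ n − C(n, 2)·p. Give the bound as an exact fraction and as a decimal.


E[|E(G)|] = C(127, 2)·p = 8001 · (1/1016) = 63/8.
E[α(G)] ≥ n − E[|E(G)|] = 127 − 63/8 = 953/8.
Numerically: ≈ 119.125000.
(This is only a lower bound; the true E[α(G)] may be larger.)

E[α(G)] ≥ 953/8 ≈ 119.125000.


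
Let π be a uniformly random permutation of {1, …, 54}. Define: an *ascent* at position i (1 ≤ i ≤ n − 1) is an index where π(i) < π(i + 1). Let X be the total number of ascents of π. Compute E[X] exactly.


Write X = Σ X_I over i = 1, …, 53, with X_I the indicator of one ascent.
There are 53 indicators.
For each fixed i, the pair (π(i), π(i+1)) is a uniformly random ordered pair of distinct values from {1, …, 54}; by symmetry P[π(i) < π(i+1)] = 1/2.
By linearity: E[X] = 53 · (1/2) = (54 − 1) · (1/2) = 53/2 ≈ 26.50000.

E[X] = 53/2 = 26.50000.


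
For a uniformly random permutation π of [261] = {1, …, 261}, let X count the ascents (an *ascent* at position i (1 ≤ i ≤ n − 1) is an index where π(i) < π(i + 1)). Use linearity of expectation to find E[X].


Write X = Σ X_I over i = 1, …, 260, with X_I the indicator of one ascent.
There are 260 indicators.
For each fixed i, the pair (π(i), π(i+1)) is a uniformly random ordered pair of distinct values from {1, …, 261}; by symmetry P[π(i) < π(i+1)] = 1/2.
By linearity: E[X] = 260 · (1/2) = (261 − 1) · (1/2) = 130 ≈ 130.0000.

E[X] = 130 = 130.0000.


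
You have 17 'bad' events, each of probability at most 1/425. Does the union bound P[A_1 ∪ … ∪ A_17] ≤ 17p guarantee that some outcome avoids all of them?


Union bound: P[∪_{i=1}^{17} A_i] ≤ Σ_i P[A_i] ≤ 17·p = 17·(1/425) = 1/25.
Numerically: 1/25 ≈ 0.040000.
Is 1/25 < 1? YES.
Since P[∪ A_i] ≤ 1/25 < 1, the complement has P[∩ A_i^c] ≥ 1 − 1/25 = 24/25 > 0, so some outcome avoids every A_i.

17·p = 1/25 ≈ 0.040000; existence CERTIFIED by the union bound.


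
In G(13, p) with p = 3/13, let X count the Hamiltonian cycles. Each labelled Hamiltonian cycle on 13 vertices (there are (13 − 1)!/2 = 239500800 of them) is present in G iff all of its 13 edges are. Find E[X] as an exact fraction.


K_13 has (13 − 1)!/2 = 239500800 labelled Hamiltonian cycles.
For each such Hamiltonian cycle H, let X_H = 1 if all 13 edges of H are present in G. Then P[X_H = 1] = p^{13} = (3/13)^{13} = 1594323/302875106592253.
Summing the indicators: E[X] = Σ_H E[X_H] = 239500800 · p^{13} = 239500800 · 1594323/302875106592253 = 381841633958400/302875106592253.
Numerically: E[X] ≈ 1.2607.

E[X] = 239500800 · (3/13)^{13} = 381841633958400/302875106592253 ≈ 1.2607.


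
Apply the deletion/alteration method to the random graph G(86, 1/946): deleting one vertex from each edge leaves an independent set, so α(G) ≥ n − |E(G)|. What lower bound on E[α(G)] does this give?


E[|E(G)|] = C(86, 2)·p = 3655 · (1/946) = 85/22.
E[α(G)] ≥ n − E[|E(G)|] = 86 − 85/22 = 1807/22.
Numerically: ≈ 82.136364.
(This is only a lower bound; the true E[α(G)] may be larger.)

E[α(G)] ≥ 1807/22 ≈ 82.136364.


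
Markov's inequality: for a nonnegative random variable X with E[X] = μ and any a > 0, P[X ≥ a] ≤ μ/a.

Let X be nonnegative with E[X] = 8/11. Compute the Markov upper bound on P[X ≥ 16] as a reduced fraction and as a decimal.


μ = E[X] = 8/11, a = 16.
Markov: P[X ≥ 16] ≤ μ/a = (8/11)/16 = 1/22.
Numerically: ≈ 0.0455.
(Since a = 16 > μ = 0.7273, the bound 1/22 is < 1 and informative.)

P[X ≥ 16] ≤ 1/22 ≈ 0.0455.


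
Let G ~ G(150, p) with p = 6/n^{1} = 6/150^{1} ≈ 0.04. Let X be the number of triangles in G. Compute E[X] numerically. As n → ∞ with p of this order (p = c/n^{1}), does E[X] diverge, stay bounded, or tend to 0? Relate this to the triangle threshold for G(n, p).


Number of potential triangles: C(150, 3) = 551300.
Each occurs with probability p³ ≈ (0.04)³ ≈ 6.40000e-05.
By linearity: E[X] = C(150, 3)·p³ ≈ 551300 · 6.40000e-05 ≈ 35.283.
Here α = 1, so p = 6/n is exactly at the triangle threshold p ~ 1/n. Asymptotically E[X] → c³/6 = 6³/6 = 36 ≈ 36.000, a bounded constant. In this regime the triangle count is asymptotically Poisson(c³/6).

E[X] ≈ 35.283; in regime p = Θ(1/n^{1}) E[X] stays bounded (at the triangle threshold p ~ 1/n).


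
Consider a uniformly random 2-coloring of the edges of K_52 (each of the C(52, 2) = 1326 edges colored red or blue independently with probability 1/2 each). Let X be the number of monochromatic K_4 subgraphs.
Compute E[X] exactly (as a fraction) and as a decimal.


Let X = Σ_S X_S over the C(52, 4) = 270725 subsets S of size 4, where X_S = 1 if the K_4 on S is monochromatic.
For a fixed S, the K_4 on S has C(4, 2) = 6 edges. P[all 6 edges red] = (1/2)^6, and likewise for blue, so P[monochromatic] = 2·(1/2)^6 = 2^{1 − 6} = 1/32.
Summing: E[X] = C(52, 4) · 2^{1 − 6} = 270725 · 1/32 = 270725/32.
Numerically: E[X] ≈ 8460.156.

E[X] = C(52,4)·2^(1−C(4,2)) = 270725/32 ≈ 8460.156.


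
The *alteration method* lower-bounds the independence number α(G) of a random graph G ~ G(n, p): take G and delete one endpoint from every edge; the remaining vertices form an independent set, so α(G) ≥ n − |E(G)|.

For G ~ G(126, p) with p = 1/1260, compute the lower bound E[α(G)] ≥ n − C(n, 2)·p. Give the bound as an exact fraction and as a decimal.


E[|E(G)|] = C(126, 2)·p = 7875 · (1/1260) = 25/4.
E[α(G)] ≥ n − E[|E(G)|] = 126 − 25/4 = 479/4.
Numerically: ≈ 119.750000.
(This is only a lower bound; the true E[α(G)] may be larger.)

E[α(G)] ≥ 479/4 ≈ 119.750000.


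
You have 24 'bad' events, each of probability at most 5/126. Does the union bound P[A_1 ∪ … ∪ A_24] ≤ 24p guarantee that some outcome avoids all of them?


Union bound: P[∪_{i=1}^{24} A_i] ≤ Σ_i P[A_i] ≤ 24·p = 24·(5/126) = 20/21.
Numerically: 20/21 ≈ 0.9523810.
Is 20/21 < 1? YES.
Since P[∪ A_i] ≤ 20/21 < 1, the complement has P[∩ A_i^c] ≥ 1 − 20/21 = 1/21 > 0, so some outcome avoids every A_i.

24·p = 20/21 ≈ 0.9523810; existence CERTIFIED by the union bound.


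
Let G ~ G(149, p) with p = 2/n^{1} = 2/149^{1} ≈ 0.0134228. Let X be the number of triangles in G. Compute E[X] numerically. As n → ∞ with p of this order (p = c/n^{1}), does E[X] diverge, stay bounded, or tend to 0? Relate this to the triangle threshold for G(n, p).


Number of potential triangles: C(149, 3) = 540274.
Each occurs with probability p³ ≈ (0.0134228)³ ≈ 2.41841697e-06.
By linearity: E[X] = C(149, 3)·p³ ≈ 540274 · 2.41841697e-06 ≈ 1.306608.
Here α = 1, so p = 2/n is exactly at the triangle threshold p ~ 1/n. Asymptotically E[X] → c³/6 = 2³/6 = 4/3 ≈ 1.333333, a bounded constant. In this regime the triangle count is asymptotically Poisson(c³/6).

E[X] ≈ 1.306608; in regime p = Θ(1/n^{1}) E[X] stays bounded (at the triangle threshold p ~ 1/n).


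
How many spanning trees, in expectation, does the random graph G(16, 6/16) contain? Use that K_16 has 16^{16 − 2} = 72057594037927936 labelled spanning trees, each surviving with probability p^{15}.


K_16 has 16^{16 − 2} = 72057594037927936 labelled spanning trees.
For each such spanning tree H, let X_H = 1 if all 15 edges of H are present in G. Then P[X_H = 1] = p^{15} = (3/8)^{15} = 14348907/35184372088832.
Summing the indicators: E[X] = Σ_H E[X_H] = 72057594037927936 · p^{15} = 72057594037927936 · 14348907/35184372088832 = 29386561536.
Numerically: E[X] ≈ 2.94e+10.

E[X] = 72057594037927936 · (3/8)^{15} = 29386561536 ≈ 2.94e+10.


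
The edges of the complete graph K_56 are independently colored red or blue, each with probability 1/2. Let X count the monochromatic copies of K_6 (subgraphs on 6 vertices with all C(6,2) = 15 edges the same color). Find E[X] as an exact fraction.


Let X = Σ_S X_S over the C(56, 6) = 32468436 subsets S of size 6, where X_S = 1 if the K_6 on S is monochromatic.
For a fixed S, the K_6 on S has C(6, 2) = 15 edges. P[all 15 edges red] = (1/2)^15, and likewise for blue, so P[monochromatic] = 2·(1/2)^15 = 2^{1 − 15} = 1/16384.
Summing: E[X] = C(56, 6) · 2^{1 − 15} = 32468436 · 1/16384 = 8117109/4096.
Numerically: E[X] ≈ 1981.7161.

E[X] = C(56,6)·2^(1−C(6,2)) = 8117109/4096 ≈ 1981.7161.


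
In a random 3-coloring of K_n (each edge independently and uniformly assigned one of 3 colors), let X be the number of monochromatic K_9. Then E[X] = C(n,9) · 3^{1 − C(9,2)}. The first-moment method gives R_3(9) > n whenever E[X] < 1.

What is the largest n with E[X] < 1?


We need C(n, 9) · 3^{1 − 36} < 1, i.e. C(n, 9) < 3^{36 − 1} = 50031545098999707.
Check values of n near the boundary:
  n = 297: C(297, 9) = 43842345008337645; 43842345008337645 < 50031545098999707? YES
  n = 298: C(298, 9) = 45207677551849890; 45207677551849890 < 50031545098999707? YES
  n = 299: C(299, 9) = 46610674441390059; 46610674441390059 < 50031545098999707? YES
  n = 300: C(300, 9) = 48052241692154700; 48052241692154700 < 50031545098999707? YES
  n = 301: C(301, 9) = 49533303936090975; 49533303936090975 < 50031545098999707? YES
  n = 302: C(302, 9) = 51054804739588650; 51054804739588650 < 50031545098999707? NO
  n = 303: C(303, 9) = 52617706925494425; 52617706925494425 < 50031545098999707? NO
  n = 304: C(304, 9) = 54222992899492560; 54222992899492560 < 50031545098999707? NO
The largest n with C(n, 9) < 50031545098999707 is n = 301 (where E[X] = 16511101312030325/16677181699666569 ≈ 0.9900). Hence R_3(9) > 301, i.e. R_3(9) ≥ 302.

Largest n = 301; hence R_3(9) > 301.


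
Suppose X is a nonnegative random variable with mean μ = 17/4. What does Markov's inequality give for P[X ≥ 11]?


μ = E[X] = 17/4, a = 11.
Markov: P[X ≥ 11] ≤ μ/a = (17/4)/11 = 17/44.
Numerically: ≈ 0.38636.
(Since a = 11 > μ = 4.25000, the bound 17/44 is < 1 and informative.)

P[X ≥ 11] ≤ 17/44 ≈ 0.38636.


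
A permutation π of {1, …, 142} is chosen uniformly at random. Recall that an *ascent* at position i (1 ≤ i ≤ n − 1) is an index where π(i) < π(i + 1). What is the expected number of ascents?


Write X = Σ X_I over i = 1, …, 141, with X_I the indicator of one ascent.
There are 141 indicators.
For each fixed i, the pair (π(i), π(i+1)) is a uniformly random ordered pair of distinct values from {1, …, 142}; by symmetry P[π(i) < π(i+1)] = 1/2.
By linearity: E[X] = 141 · (1/2) = (142 − 1) · (1/2) = 141/2 ≈ 70.50000.

E[X] = 141/2 = 70.50000.


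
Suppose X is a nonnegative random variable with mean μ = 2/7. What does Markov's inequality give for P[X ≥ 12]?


μ = E[X] = 2/7, a = 12.
Markov: P[X ≥ 12] ≤ μ/a = (2/7)/12 = 1/42.
Numerically: ≈ 0.024.
(Since a = 12 > μ = 0.286, the bound 1/42 is < 1 and informative.)

P[X ≥ 12] ≤ 1/42 ≈ 0.024.


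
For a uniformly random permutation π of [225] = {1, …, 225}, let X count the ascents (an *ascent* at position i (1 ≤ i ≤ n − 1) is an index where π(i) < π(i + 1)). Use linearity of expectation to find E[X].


Write X = Σ X_I over i = 1, …, 224, with X_I the indicator of one ascent.
There are 224 indicators.
For each fixed i, the pair (π(i), π(i+1)) is a uniformly random ordered pair of distinct values from {1, …, 225}; by symmetry P[π(i) < π(i+1)] = 1/2.
By linearity: E[X] = 224 · (1/2) = (225 − 1) · (1/2) = 112 ≈ 112.00000.

E[X] = 112 = 112.00000.


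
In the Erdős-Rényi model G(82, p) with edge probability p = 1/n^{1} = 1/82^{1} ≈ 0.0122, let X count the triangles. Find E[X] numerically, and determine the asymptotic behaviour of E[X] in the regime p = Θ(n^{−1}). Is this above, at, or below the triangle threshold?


Number of potential triangles: C(82, 3) = 88560.
Each occurs with probability p³ ≈ (0.0122)³ ≈ 1.813671e-06.
By linearity: E[X] = C(82, 3)·p³ ≈ 88560 · 1.813671e-06 ≈ 0.1606.
Here α = 1, so p = 1/n is exactly at the triangle threshold p ~ 1/n. Asymptotically E[X] → c³/6 = 1³/6 = 1/6 ≈ 0.1667, a bounded constant. In this regime the triangle count is asymptotically Poisson(c³/6).

E[X] ≈ 0.1606; in regime p = Θ(1/n^{1}) E[X] stays bounded (at the triangle threshold p ~ 1/n).


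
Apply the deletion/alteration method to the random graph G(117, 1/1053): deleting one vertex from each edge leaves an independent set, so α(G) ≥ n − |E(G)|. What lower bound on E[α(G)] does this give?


E[|E(G)|] = C(117, 2)·p = 6786 · (1/1053) = 58/9.
E[α(G)] ≥ n − E[|E(G)|] = 117 − 58/9 = 995/9.
Numerically: ≈ 110.5556.
(This is only a lower bound; the true E[α(G)] may be larger.)

E[α(G)] ≥ 995/9 ≈ 110.5556.


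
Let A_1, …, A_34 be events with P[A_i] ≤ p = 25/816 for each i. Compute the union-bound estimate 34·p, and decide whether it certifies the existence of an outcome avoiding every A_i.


Union bound: P[∪_{i=1}^{34} A_i] ≤ Σ_i P[A_i] ≤ 34·p = 34·(25/816) = 25/24.
Numerically: 25/24 ≈ 1.04167.
Is 25/24 < 1? NO.
Since the bound 25/24 is ≥ 1, the union bound is uninformative here; it does NOT by itself certify existence.

34·p = 25/24 ≈ 1.04167; existence NOT certified by the union bound.


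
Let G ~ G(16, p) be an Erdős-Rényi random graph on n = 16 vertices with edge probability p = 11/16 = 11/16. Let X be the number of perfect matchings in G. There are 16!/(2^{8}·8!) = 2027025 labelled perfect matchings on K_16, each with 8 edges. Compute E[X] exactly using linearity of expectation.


K_16 has 16!/(2^{8}·8!) = 2027025 labelled perfect matchings.
For each such perfect matching H, let X_H = 1 if all 8 edges of H are present in G. Then P[X_H = 1] = p^{8} = (11/16)^{8} = 214358881/4294967296.
Summing the indicators: E[X] = Σ_H E[X_H] = 2027025 · p^{8} = 2027025 · 214358881/4294967296 = 434510810759025/4294967296.
Numerically: E[X] ≈ 1.012e+05.

E[X] = 2027025 · (11/16)^{8} = 434510810759025/4294967296 ≈ 1.012e+05.


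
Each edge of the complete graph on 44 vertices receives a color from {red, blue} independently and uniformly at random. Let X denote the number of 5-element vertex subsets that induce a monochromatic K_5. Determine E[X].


Let X = Σ_S X_S over the C(44, 5) = 1086008 subsets S of size 5, where X_S = 1 if the K_5 on S is monochromatic.
For a fixed S, the K_5 on S has C(5, 2) = 10 edges. P[all 10 edges red] = (1/2)^10, and likewise for blue, so P[monochromatic] = 2·(1/2)^10 = 2^{1 − 10} = 1/512.
Summing: E[X] = C(44, 5) · 2^{1 − 10} = 1086008 · 1/512 = 135751/64.
Numerically: E[X] ≈ 2121.10938.

E[X] = C(44,5)·2^(1−C(5,2)) = 135751/64 ≈ 2121.10938.


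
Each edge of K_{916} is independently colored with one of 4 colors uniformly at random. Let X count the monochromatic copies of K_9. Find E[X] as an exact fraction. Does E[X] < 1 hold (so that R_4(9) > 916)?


E[X] = C(916, 9) · 4^{1 − 36} = 1202748565202942340440 · 4^{−35} = 1202748565202942340440/1180591620717411303424.
As a reduced fraction: E[X] = 150343570650367792555/147573952589676412928 ≈ 1.01877.
Is E[X] < 1? NO.
Since E[X] ≥ 1, the first-moment bound is inconclusive at n = 916; it does NOT by itself certify R_4(9) > 916.

E[X] = 150343570650367792555/147573952589676412928 ≈ 1.01877; E[X] ≥ 1; first-moment method inconclusive here.


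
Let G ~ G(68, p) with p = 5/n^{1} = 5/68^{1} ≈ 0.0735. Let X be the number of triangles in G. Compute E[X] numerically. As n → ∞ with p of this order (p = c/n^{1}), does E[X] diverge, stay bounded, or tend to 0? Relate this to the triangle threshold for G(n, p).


Number of potential triangles: C(68, 3) = 50116.
Each occurs with probability p³ ≈ (0.0735)³ ≈ 3.97542e-04.
By linearity: E[X] = C(68, 3)·p³ ≈ 50116 · 3.97542e-04 ≈ 19.923.
Here α = 1, so p = 5/n is exactly at the triangle threshold p ~ 1/n. Asymptotically E[X] → c³/6 = 5³/6 = 125/6 ≈ 20.833, a bounded constant. In this regime the triangle count is asymptotically Poisson(c³/6).

E[X] ≈ 19.923; in regime p = Θ(1/n^{1}) E[X] stays bounded (at the triangle threshold p ~ 1/n).


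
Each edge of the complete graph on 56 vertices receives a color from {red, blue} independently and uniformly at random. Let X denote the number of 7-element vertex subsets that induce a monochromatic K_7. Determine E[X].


Let X = Σ_S X_S over the C(56, 7) = 231917400 subsets S of size 7, where X_S = 1 if the K_7 on S is monochromatic.
For a fixed S, the K_7 on S has C(7, 2) = 21 edges. P[all 21 edges red] = (1/2)^21, and likewise for blue, so P[monochromatic] = 2·(1/2)^21 = 2^{1 − 21} = 1/1048576.
By linearity: E[X] = C(56, 7) · 2^{1 − 21} = 231917400 · 1/1048576 = 28989675/131072.
Numerically: E[X] ≈ 221.173668.

E[X] = C(56,7)·2^(1−C(7,2)) = 28989675/131072 ≈ 221.173668.


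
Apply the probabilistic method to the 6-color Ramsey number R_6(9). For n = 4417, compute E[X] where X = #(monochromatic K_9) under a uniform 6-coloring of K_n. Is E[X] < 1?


E[X] = C(4417, 9) · 6^{1 − 36} = 1749208766098544225331185560 · 6^{−35} = 1749208766098544225331185560/1719070799748422591028658176.
As a reduced fraction: E[X] = 218651095762318028166398195/214883849968552823878582272 ≈ 1.0175.
Is E[X] < 1? NO.
Since E[X] ≥ 1, the first-moment bound is inconclusive at n = 4417; it does NOT by itself certify R_6(9) > 4417.

E[X] = 218651095762318028166398195/214883849968552823878582272 ≈ 1.0175; E[X] ≥ 1; first-moment method inconclusive here.


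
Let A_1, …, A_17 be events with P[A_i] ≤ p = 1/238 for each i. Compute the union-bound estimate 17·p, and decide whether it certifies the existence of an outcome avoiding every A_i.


Union bound: P[∪_{i=1}^{17} A_i] ≤ Σ_i P[A_i] ≤ 17·p = 17·(1/238) = 1/14.
Numerically: 1/14 ≈ 0.0714.
Is 1/14 < 1? YES.
Since P[∪ A_i] ≤ 1/14 < 1, the complement has P[∩ A_i^c] ≥ 1 − 1/14 = 13/14 > 0, so some outcome avoids every A_i.

17·p = 1/14 ≈ 0.0714; existence CERTIFIED by the union bound.


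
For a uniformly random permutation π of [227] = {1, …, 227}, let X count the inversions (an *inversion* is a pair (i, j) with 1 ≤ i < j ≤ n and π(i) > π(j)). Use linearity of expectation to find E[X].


Write X = Σ X_I over the C(227, 2) = 25651 pairs i < j, with X_I the indicator of one inversion.
There are 25651 indicators.
For each fixed pair i < j, the values π(i) and π(j) are two distinct elements of {1, …, 227} in uniformly random order; by symmetry P[π(i) > π(j)] = 1/2.
By linearity: E[X] = 25651 · (1/2) = C(227, 2) · (1/2) = 25651/2 = 25651/2 ≈ 12825.50000.

E[X] = 25651/2 = 12825.50000.


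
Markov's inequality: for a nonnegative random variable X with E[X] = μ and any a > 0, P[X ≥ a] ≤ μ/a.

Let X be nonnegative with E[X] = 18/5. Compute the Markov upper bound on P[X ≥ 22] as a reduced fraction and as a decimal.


μ = E[X] = 18/5, a = 22.
Markov: P[X ≥ 22] ≤ μ/a = (18/5)/22 = 9/55.
Numerically: ≈ 0.163636.
(Since a = 22 > μ = 3.600000, the bound 9/55 is < 1 and informative.)

P[X ≥ 22] ≤ 9/55 ≈ 0.163636.


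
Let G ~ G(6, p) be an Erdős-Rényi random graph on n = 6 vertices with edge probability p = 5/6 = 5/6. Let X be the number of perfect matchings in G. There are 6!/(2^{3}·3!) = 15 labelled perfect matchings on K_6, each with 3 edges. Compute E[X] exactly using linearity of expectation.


K_6 has 6!/(2^{3}·3!) = 15 labelled perfect matchings.
For each such perfect matching H, let X_H = 1 if all 3 edges of H are present in G. Then P[X_H = 1] = p^{3} = (5/6)^{3} = 125/216.
By linearity of expectation: E[X] = Σ_H E[X_H] = 15 · p^{3} = 15 · 125/216 = 625/72.
Numerically: E[X] ≈ 8.68.

E[X] = 15 · (5/6)^{3} = 625/72 ≈ 8.68.


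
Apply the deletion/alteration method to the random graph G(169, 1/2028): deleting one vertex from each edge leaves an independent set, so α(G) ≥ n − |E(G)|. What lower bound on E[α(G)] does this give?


E[|E(G)|] = C(169, 2)·p = 14196 · (1/2028) = 7.
E[α(G)] ≥ n − E[|E(G)|] = 169 − 7 = 162.
Numerically: ≈ 162.000000.
(This is only a lower bound; the true E[α(G)] may be larger.)

E[α(G)] ≥ 162 ≈ 162.000000.


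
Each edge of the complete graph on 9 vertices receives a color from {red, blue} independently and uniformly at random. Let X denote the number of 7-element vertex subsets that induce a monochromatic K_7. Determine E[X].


Let X = Σ_S X_S over the C(9, 7) = 36 subsets S of size 7, where X_S = 1 if the K_7 on S is monochromatic.
For a fixed S, the K_7 on S has C(7, 2) = 21 edges. P[all 21 edges red] = (1/2)^21, and likewise for blue, so P[monochromatic] = 2·(1/2)^21 = 2^{1 − 21} = 1/1048576.
Summing: E[X] = C(9, 7) · 2^{1 − 21} = 36 · 1/1048576 = 9/262144.
Numerically: E[X] ≈ 0.000.

E[X] = C(9,7)·2^(1−C(7,2)) = 9/262144 ≈ 0.000.


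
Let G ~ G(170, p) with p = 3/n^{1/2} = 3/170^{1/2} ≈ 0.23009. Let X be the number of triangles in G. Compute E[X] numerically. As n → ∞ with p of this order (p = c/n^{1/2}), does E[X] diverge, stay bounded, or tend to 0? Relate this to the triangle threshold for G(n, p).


Number of potential triangles: C(170, 3) = 804440.
Each occurs with probability p³ ≈ (0.23009)³ ≈ 1.2181209e-02.
By linearity: E[X] = C(170, 3)·p³ ≈ 804440 · 1.2181209e-02 ≈ 9799.05148.
Since α = 1/2 < 1, p = c/n^{1/2} ≫ 1/n is above the triangle threshold p ~ 1/n. Asymptotically E[X] ~ (c³/6)·n^{3(1−α)} = (3³/6)·n^{1.5} → ∞; triangles are abundant w.h.p.

E[X] ≈ 9799.05148; in regime p = Θ(1/n^{1/2}) E[X] diverges (above the triangle threshold p ~ 1/n).


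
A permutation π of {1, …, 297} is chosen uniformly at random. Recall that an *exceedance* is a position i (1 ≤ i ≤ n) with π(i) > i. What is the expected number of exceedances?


Write X = Σ_{i=1}^{297} X_i, where X_i = 1_{π(i) > i}.
For each fixed i, π(i) is uniform over {1, …, 297} (marginal of a uniform permutation), so P[π(i) > i] = (n − i)/n. Summing: Σ_{i=1}^{297} (n − i)/n = (0 + 1 + … + 296)/297 = 297(297 − 1)/(2·297) = (297 − 1)/2.
Hence E[X] = Σ_{i=1}^{297} (297 − i)/297 = 148 ≈ 148.000000.

E[X] = 148 = 148.000000.


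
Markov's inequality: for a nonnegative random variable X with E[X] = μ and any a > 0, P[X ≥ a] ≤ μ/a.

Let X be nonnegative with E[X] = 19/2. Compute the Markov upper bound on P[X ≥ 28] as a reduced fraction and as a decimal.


μ = E[X] = 19/2, a = 28.
Markov: P[X ≥ 28] ≤ μ/a = (19/2)/28 = 19/56.
Numerically: ≈ 0.33929.
(Since a = 28 > μ = 9.50000, the bound 19/56 is < 1 and informative.)

P[X ≥ 28] ≤ 19/56 ≈ 0.33929.


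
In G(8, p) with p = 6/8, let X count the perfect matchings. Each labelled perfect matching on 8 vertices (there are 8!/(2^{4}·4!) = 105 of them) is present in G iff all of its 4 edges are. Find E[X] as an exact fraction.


K_8 has 8!/(2^{4}·4!) = 105 labelled perfect matchings.
For each such perfect matching H, let X_H = 1 if all 4 edges of H are present in G. Then P[X_H = 1] = p^{4} = (3/4)^{4} = 81/256.
Summing the indicators: E[X] = Σ_H E[X_H] = 105 · p^{4} = 105 · 81/256 = 8505/256.
Numerically: E[X] ≈ 33.2.

E[X] = 105 · (3/4)^{4} = 8505/256 ≈ 33.2.


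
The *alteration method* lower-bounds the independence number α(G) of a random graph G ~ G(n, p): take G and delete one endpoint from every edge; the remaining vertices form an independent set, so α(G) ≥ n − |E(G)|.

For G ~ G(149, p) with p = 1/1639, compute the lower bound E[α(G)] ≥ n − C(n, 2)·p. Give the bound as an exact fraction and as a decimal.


E[|E(G)|] = C(149, 2)·p = 11026 · (1/1639) = 74/11.
E[α(G)] ≥ n − E[|E(G)|] = 149 − 74/11 = 1565/11.
Numerically: ≈ 142.272727.
(This is only a lower bound; the true E[α(G)] may be larger.)

E[α(G)] ≥ 1565/11 ≈ 142.272727.


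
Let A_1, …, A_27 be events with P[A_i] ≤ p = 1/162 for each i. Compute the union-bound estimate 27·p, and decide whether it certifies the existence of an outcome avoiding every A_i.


Union bound: P[∪_{i=1}^{27} A_i] ≤ Σ_i P[A_i] ≤ 27·p = 27·(1/162) = 1/6.
Numerically: 1/6 ≈ 0.166667.
Is 1/6 < 1? YES.
Since P[∪ A_i] ≤ 1/6 < 1, the complement has P[∩ A_i^c] ≥ 1 − 1/6 = 5/6 > 0, so some outcome avoids every A_i.

27·p = 1/6 ≈ 0.166667; existence CERTIFIED by the union bound.


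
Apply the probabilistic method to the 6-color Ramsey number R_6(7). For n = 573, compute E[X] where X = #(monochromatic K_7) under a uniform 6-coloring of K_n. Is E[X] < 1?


E[X] = C(573, 7) · 6^{1 − 21} = 3878597732564412 · 6^{−20} = 3878597732564412/3656158440062976.
As a reduced fraction: E[X] = 11970980656063/11284439629824 ≈ 1.0608.
Is E[X] < 1? NO.
Since E[X] ≥ 1, the first-moment bound is inconclusive at n = 573; it does NOT by itself certify R_6(7) > 573.

E[X] = 11970980656063/11284439629824 ≈ 1.0608; E[X] ≥ 1; first-moment method inconclusive here.


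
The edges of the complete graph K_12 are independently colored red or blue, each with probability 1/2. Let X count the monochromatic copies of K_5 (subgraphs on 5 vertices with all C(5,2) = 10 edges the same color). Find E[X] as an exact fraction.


Let X = Σ_S X_S over the C(12, 5) = 792 subsets S of size 5, where X_S = 1 if the K_5 on S is monochromatic.
For a fixed S, the K_5 on S has C(5, 2) = 10 edges. P[all 10 edges red] = (1/2)^10, and likewise for blue, so P[monochromatic] = 2·(1/2)^10 = 2^{1 − 10} = 1/512.
By linearity: E[X] = C(12, 5) · 2^{1 − 10} = 792 · 1/512 = 99/64.
Numerically: E[X] ≈ 1.546875.

E[X] = C(12,5)·2^(1−C(5,2)) = 99/64 ≈ 1.546875.


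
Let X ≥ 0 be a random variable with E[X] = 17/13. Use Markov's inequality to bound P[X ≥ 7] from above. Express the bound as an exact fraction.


μ = E[X] = 17/13, a = 7.
Markov: P[X ≥ 7] ≤ μ/a = (17/13)/7 = 17/91.
Numerically: ≈ 0.186813.
(Since a = 7 > μ = 1.307692, the bound 17/91 is < 1 and informative.)

P[X ≥ 7] ≤ 17/91 ≈ 0.186813.


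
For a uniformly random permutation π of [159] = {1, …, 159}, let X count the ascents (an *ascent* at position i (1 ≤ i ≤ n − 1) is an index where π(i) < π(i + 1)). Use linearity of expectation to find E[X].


Write X = Σ X_I over i = 1, …, 158, with X_I the indicator of one ascent.
There are 158 indicators.
For each fixed i, the pair (π(i), π(i+1)) is a uniformly random ordered pair of distinct values from {1, …, 159}; by symmetry P[π(i) < π(i+1)] = 1/2.
By linearity: E[X] = 158 · (1/2) = (159 − 1) · (1/2) = 79 ≈ 79.000.

E[X] = 79 = 79.000.
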